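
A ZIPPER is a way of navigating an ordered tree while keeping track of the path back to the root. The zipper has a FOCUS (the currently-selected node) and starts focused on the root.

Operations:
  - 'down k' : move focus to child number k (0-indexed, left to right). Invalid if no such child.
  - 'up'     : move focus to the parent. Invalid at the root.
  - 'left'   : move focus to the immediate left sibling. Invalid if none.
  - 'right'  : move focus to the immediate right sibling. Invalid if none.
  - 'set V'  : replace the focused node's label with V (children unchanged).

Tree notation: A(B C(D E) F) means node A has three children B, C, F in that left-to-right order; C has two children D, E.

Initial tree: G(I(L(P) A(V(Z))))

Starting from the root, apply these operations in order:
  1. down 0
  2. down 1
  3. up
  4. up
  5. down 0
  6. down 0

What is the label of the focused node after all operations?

Answer: L

Derivation:
Step 1 (down 0): focus=I path=0 depth=1 children=['L', 'A'] left=[] right=[] parent=G
Step 2 (down 1): focus=A path=0/1 depth=2 children=['V'] left=['L'] right=[] parent=I
Step 3 (up): focus=I path=0 depth=1 children=['L', 'A'] left=[] right=[] parent=G
Step 4 (up): focus=G path=root depth=0 children=['I'] (at root)
Step 5 (down 0): focus=I path=0 depth=1 children=['L', 'A'] left=[] right=[] parent=G
Step 6 (down 0): focus=L path=0/0 depth=2 children=['P'] left=[] right=['A'] parent=I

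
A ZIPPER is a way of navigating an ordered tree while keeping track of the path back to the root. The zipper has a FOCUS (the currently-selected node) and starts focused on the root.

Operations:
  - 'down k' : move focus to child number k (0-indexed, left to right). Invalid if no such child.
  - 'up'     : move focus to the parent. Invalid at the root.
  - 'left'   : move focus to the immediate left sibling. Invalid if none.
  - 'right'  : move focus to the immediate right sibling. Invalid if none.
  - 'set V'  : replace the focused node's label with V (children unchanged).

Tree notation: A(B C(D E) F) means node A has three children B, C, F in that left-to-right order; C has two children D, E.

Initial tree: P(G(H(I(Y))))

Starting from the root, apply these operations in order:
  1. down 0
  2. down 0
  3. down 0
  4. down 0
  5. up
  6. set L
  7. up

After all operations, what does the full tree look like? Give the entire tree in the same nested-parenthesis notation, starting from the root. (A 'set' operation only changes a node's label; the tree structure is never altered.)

Step 1 (down 0): focus=G path=0 depth=1 children=['H'] left=[] right=[] parent=P
Step 2 (down 0): focus=H path=0/0 depth=2 children=['I'] left=[] right=[] parent=G
Step 3 (down 0): focus=I path=0/0/0 depth=3 children=['Y'] left=[] right=[] parent=H
Step 4 (down 0): focus=Y path=0/0/0/0 depth=4 children=[] left=[] right=[] parent=I
Step 5 (up): focus=I path=0/0/0 depth=3 children=['Y'] left=[] right=[] parent=H
Step 6 (set L): focus=L path=0/0/0 depth=3 children=['Y'] left=[] right=[] parent=H
Step 7 (up): focus=H path=0/0 depth=2 children=['L'] left=[] right=[] parent=G

Answer: P(G(H(L(Y))))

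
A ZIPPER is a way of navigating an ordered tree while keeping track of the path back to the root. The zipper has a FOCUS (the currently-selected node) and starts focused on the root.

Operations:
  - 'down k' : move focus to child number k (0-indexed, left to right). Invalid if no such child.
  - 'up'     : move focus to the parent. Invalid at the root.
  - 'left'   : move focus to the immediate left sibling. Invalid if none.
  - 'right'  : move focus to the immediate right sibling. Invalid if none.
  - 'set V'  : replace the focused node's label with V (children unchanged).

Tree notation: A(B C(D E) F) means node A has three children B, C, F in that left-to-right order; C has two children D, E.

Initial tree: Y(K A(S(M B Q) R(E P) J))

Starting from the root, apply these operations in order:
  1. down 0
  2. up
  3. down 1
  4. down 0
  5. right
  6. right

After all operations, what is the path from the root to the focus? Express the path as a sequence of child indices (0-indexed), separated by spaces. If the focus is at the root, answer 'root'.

Answer: 1 2

Derivation:
Step 1 (down 0): focus=K path=0 depth=1 children=[] left=[] right=['A'] parent=Y
Step 2 (up): focus=Y path=root depth=0 children=['K', 'A'] (at root)
Step 3 (down 1): focus=A path=1 depth=1 children=['S', 'R', 'J'] left=['K'] right=[] parent=Y
Step 4 (down 0): focus=S path=1/0 depth=2 children=['M', 'B', 'Q'] left=[] right=['R', 'J'] parent=A
Step 5 (right): focus=R path=1/1 depth=2 children=['E', 'P'] left=['S'] right=['J'] parent=A
Step 6 (right): focus=J path=1/2 depth=2 children=[] left=['S', 'R'] right=[] parent=A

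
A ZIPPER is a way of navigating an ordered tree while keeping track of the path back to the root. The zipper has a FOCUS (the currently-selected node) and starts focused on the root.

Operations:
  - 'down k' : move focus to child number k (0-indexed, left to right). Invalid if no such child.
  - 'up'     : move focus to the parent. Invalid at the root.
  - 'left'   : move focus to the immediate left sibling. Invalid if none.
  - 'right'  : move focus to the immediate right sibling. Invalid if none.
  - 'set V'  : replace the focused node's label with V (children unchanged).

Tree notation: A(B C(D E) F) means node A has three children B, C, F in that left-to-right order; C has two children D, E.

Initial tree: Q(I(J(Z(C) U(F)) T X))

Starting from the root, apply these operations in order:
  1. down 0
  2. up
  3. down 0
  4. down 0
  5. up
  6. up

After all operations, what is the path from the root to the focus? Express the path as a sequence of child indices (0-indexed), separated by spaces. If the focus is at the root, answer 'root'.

Step 1 (down 0): focus=I path=0 depth=1 children=['J', 'T', 'X'] left=[] right=[] parent=Q
Step 2 (up): focus=Q path=root depth=0 children=['I'] (at root)
Step 3 (down 0): focus=I path=0 depth=1 children=['J', 'T', 'X'] left=[] right=[] parent=Q
Step 4 (down 0): focus=J path=0/0 depth=2 children=['Z', 'U'] left=[] right=['T', 'X'] parent=I
Step 5 (up): focus=I path=0 depth=1 children=['J', 'T', 'X'] left=[] right=[] parent=Q
Step 6 (up): focus=Q path=root depth=0 children=['I'] (at root)

Answer: root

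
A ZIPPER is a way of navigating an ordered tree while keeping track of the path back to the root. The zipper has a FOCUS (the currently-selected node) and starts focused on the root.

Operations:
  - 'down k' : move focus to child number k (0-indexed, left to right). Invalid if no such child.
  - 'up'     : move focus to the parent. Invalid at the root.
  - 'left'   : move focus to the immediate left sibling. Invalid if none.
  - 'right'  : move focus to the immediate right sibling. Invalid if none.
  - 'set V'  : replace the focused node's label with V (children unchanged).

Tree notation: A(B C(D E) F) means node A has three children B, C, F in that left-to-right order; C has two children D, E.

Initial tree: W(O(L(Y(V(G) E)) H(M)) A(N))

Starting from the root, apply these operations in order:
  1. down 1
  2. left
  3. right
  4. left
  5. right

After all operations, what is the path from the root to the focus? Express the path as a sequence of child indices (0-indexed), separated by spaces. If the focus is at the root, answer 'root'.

Answer: 1

Derivation:
Step 1 (down 1): focus=A path=1 depth=1 children=['N'] left=['O'] right=[] parent=W
Step 2 (left): focus=O path=0 depth=1 children=['L', 'H'] left=[] right=['A'] parent=W
Step 3 (right): focus=A path=1 depth=1 children=['N'] left=['O'] right=[] parent=W
Step 4 (left): focus=O path=0 depth=1 children=['L', 'H'] left=[] right=['A'] parent=W
Step 5 (right): focus=A path=1 depth=1 children=['N'] left=['O'] right=[] parent=W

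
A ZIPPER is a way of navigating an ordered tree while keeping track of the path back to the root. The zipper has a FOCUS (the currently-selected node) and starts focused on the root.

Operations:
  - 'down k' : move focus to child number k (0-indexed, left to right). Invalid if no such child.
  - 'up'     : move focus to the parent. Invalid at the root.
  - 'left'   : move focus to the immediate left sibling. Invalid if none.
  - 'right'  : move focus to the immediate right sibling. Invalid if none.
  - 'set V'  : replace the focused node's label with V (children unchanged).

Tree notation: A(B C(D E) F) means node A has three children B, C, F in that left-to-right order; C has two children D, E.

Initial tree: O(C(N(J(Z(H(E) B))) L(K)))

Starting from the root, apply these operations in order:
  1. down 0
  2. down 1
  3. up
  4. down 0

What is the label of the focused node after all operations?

Step 1 (down 0): focus=C path=0 depth=1 children=['N', 'L'] left=[] right=[] parent=O
Step 2 (down 1): focus=L path=0/1 depth=2 children=['K'] left=['N'] right=[] parent=C
Step 3 (up): focus=C path=0 depth=1 children=['N', 'L'] left=[] right=[] parent=O
Step 4 (down 0): focus=N path=0/0 depth=2 children=['J'] left=[] right=['L'] parent=C

Answer: N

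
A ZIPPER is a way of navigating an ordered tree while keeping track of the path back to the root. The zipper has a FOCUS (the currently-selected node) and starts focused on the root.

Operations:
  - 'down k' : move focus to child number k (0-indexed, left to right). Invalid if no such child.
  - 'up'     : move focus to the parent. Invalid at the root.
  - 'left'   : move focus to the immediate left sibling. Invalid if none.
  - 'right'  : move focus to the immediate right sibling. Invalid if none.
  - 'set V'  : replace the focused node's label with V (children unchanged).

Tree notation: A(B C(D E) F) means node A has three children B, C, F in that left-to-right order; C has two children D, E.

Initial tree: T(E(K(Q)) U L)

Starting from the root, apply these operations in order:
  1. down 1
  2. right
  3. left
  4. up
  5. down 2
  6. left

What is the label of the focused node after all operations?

Step 1 (down 1): focus=U path=1 depth=1 children=[] left=['E'] right=['L'] parent=T
Step 2 (right): focus=L path=2 depth=1 children=[] left=['E', 'U'] right=[] parent=T
Step 3 (left): focus=U path=1 depth=1 children=[] left=['E'] right=['L'] parent=T
Step 4 (up): focus=T path=root depth=0 children=['E', 'U', 'L'] (at root)
Step 5 (down 2): focus=L path=2 depth=1 children=[] left=['E', 'U'] right=[] parent=T
Step 6 (left): focus=U path=1 depth=1 children=[] left=['E'] right=['L'] parent=T

Answer: U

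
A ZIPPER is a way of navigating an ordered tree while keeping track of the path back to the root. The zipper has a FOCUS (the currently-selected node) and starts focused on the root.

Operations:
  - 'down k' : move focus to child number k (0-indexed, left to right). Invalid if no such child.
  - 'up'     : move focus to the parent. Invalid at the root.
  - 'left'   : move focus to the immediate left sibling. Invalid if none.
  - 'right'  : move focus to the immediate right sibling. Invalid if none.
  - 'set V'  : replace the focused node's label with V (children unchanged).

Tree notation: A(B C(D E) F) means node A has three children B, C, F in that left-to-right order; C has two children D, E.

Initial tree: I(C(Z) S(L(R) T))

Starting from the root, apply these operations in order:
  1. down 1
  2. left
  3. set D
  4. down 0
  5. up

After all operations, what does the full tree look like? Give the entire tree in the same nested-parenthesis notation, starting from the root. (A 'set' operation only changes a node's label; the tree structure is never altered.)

Answer: I(D(Z) S(L(R) T))

Derivation:
Step 1 (down 1): focus=S path=1 depth=1 children=['L', 'T'] left=['C'] right=[] parent=I
Step 2 (left): focus=C path=0 depth=1 children=['Z'] left=[] right=['S'] parent=I
Step 3 (set D): focus=D path=0 depth=1 children=['Z'] left=[] right=['S'] parent=I
Step 4 (down 0): focus=Z path=0/0 depth=2 children=[] left=[] right=[] parent=D
Step 5 (up): focus=D path=0 depth=1 children=['Z'] left=[] right=['S'] parent=I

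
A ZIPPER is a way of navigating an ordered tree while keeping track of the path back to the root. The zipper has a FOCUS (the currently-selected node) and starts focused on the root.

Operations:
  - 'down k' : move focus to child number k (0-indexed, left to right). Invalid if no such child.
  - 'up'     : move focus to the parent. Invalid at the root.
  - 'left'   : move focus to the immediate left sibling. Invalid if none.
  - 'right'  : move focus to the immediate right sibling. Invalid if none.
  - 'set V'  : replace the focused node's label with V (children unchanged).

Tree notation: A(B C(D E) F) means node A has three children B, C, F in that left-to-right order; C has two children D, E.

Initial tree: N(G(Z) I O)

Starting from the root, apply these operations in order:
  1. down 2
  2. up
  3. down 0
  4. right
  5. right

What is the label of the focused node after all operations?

Step 1 (down 2): focus=O path=2 depth=1 children=[] left=['G', 'I'] right=[] parent=N
Step 2 (up): focus=N path=root depth=0 children=['G', 'I', 'O'] (at root)
Step 3 (down 0): focus=G path=0 depth=1 children=['Z'] left=[] right=['I', 'O'] parent=N
Step 4 (right): focus=I path=1 depth=1 children=[] left=['G'] right=['O'] parent=N
Step 5 (right): focus=O path=2 depth=1 children=[] left=['G', 'I'] right=[] parent=N

Answer: O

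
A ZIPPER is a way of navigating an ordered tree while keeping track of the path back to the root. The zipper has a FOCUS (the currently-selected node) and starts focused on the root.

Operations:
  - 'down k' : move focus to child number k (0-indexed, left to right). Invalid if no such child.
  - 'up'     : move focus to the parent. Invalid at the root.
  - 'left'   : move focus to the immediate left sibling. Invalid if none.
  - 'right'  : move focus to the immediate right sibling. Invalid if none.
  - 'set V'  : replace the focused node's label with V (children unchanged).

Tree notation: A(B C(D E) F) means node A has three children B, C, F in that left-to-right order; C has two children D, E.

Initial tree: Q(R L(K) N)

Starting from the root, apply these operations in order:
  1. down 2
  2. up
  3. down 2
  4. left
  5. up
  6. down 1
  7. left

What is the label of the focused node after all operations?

Step 1 (down 2): focus=N path=2 depth=1 children=[] left=['R', 'L'] right=[] parent=Q
Step 2 (up): focus=Q path=root depth=0 children=['R', 'L', 'N'] (at root)
Step 3 (down 2): focus=N path=2 depth=1 children=[] left=['R', 'L'] right=[] parent=Q
Step 4 (left): focus=L path=1 depth=1 children=['K'] left=['R'] right=['N'] parent=Q
Step 5 (up): focus=Q path=root depth=0 children=['R', 'L', 'N'] (at root)
Step 6 (down 1): focus=L path=1 depth=1 children=['K'] left=['R'] right=['N'] parent=Q
Step 7 (left): focus=R path=0 depth=1 children=[] left=[] right=['L', 'N'] parent=Q

Answer: R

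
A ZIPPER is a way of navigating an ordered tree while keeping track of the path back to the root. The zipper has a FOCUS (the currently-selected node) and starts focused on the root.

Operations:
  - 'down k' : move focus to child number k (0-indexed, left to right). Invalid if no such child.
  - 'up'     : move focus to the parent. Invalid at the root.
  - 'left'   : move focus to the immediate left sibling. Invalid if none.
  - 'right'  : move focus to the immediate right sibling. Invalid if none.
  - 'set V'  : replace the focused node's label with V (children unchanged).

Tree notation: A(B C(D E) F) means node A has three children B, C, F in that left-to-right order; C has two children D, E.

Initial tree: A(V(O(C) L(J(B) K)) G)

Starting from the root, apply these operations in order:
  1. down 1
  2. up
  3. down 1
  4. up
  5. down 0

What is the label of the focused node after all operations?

Step 1 (down 1): focus=G path=1 depth=1 children=[] left=['V'] right=[] parent=A
Step 2 (up): focus=A path=root depth=0 children=['V', 'G'] (at root)
Step 3 (down 1): focus=G path=1 depth=1 children=[] left=['V'] right=[] parent=A
Step 4 (up): focus=A path=root depth=0 children=['V', 'G'] (at root)
Step 5 (down 0): focus=V path=0 depth=1 children=['O', 'L'] left=[] right=['G'] parent=A

Answer: V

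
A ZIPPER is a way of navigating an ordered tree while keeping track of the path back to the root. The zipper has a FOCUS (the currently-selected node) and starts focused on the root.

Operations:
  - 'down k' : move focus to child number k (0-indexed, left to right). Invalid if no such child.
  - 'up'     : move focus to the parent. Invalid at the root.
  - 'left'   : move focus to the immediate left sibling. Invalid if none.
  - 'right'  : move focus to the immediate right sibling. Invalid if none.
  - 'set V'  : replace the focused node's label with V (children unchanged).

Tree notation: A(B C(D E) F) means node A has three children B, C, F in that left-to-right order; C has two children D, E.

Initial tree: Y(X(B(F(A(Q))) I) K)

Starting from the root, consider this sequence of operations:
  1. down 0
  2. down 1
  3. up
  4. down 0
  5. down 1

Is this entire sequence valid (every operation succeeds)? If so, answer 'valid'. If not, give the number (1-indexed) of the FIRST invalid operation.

Step 1 (down 0): focus=X path=0 depth=1 children=['B', 'I'] left=[] right=['K'] parent=Y
Step 2 (down 1): focus=I path=0/1 depth=2 children=[] left=['B'] right=[] parent=X
Step 3 (up): focus=X path=0 depth=1 children=['B', 'I'] left=[] right=['K'] parent=Y
Step 4 (down 0): focus=B path=0/0 depth=2 children=['F'] left=[] right=['I'] parent=X
Step 5 (down 1): INVALID

Answer: 5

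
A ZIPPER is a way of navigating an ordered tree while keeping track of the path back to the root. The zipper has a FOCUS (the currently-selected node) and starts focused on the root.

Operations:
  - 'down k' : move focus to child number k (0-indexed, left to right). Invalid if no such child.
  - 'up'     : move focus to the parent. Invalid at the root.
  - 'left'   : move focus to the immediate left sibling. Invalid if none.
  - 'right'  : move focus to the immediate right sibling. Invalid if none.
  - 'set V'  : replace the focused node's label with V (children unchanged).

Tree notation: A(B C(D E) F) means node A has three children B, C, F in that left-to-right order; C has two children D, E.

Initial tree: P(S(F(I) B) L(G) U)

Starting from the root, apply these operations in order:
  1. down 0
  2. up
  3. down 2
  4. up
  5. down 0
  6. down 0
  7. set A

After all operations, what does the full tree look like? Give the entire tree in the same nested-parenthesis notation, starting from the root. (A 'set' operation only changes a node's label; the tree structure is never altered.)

Step 1 (down 0): focus=S path=0 depth=1 children=['F', 'B'] left=[] right=['L', 'U'] parent=P
Step 2 (up): focus=P path=root depth=0 children=['S', 'L', 'U'] (at root)
Step 3 (down 2): focus=U path=2 depth=1 children=[] left=['S', 'L'] right=[] parent=P
Step 4 (up): focus=P path=root depth=0 children=['S', 'L', 'U'] (at root)
Step 5 (down 0): focus=S path=0 depth=1 children=['F', 'B'] left=[] right=['L', 'U'] parent=P
Step 6 (down 0): focus=F path=0/0 depth=2 children=['I'] left=[] right=['B'] parent=S
Step 7 (set A): focus=A path=0/0 depth=2 children=['I'] left=[] right=['B'] parent=S

Answer: P(S(A(I) B) L(G) U)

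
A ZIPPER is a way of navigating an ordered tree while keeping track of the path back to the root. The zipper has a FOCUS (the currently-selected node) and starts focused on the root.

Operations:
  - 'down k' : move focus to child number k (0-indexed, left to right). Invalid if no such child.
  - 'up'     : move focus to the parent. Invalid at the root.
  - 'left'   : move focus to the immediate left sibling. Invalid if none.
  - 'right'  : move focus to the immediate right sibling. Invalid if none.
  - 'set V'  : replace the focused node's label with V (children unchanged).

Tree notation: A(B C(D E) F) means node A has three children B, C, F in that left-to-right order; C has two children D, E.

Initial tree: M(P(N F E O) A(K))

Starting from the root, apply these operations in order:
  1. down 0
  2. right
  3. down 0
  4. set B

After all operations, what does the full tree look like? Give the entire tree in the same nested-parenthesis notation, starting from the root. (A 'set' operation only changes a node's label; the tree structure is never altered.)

Step 1 (down 0): focus=P path=0 depth=1 children=['N', 'F', 'E', 'O'] left=[] right=['A'] parent=M
Step 2 (right): focus=A path=1 depth=1 children=['K'] left=['P'] right=[] parent=M
Step 3 (down 0): focus=K path=1/0 depth=2 children=[] left=[] right=[] parent=A
Step 4 (set B): focus=B path=1/0 depth=2 children=[] left=[] right=[] parent=A

Answer: M(P(N F E O) A(B))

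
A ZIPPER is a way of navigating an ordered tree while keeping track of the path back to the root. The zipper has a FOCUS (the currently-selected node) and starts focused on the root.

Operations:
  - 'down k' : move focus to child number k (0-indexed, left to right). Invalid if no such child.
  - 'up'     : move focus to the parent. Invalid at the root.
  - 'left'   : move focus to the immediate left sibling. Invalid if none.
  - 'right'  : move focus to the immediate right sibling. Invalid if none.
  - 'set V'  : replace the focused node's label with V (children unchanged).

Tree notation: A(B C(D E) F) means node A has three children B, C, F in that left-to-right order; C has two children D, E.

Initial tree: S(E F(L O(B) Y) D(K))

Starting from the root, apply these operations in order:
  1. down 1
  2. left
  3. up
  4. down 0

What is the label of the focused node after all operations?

Answer: E

Derivation:
Step 1 (down 1): focus=F path=1 depth=1 children=['L', 'O', 'Y'] left=['E'] right=['D'] parent=S
Step 2 (left): focus=E path=0 depth=1 children=[] left=[] right=['F', 'D'] parent=S
Step 3 (up): focus=S path=root depth=0 children=['E', 'F', 'D'] (at root)
Step 4 (down 0): focus=E path=0 depth=1 children=[] left=[] right=['F', 'D'] parent=S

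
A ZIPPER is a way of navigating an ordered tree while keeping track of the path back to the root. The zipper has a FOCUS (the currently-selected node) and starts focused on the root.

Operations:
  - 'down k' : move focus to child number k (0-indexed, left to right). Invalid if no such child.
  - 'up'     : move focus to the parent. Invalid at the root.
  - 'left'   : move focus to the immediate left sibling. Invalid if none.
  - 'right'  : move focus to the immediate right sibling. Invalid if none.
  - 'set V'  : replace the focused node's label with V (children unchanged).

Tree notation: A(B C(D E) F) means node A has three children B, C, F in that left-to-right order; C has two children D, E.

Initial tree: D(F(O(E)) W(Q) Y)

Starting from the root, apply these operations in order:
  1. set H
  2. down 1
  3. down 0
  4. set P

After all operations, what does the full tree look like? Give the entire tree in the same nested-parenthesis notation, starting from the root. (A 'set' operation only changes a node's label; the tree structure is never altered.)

Answer: H(F(O(E)) W(P) Y)

Derivation:
Step 1 (set H): focus=H path=root depth=0 children=['F', 'W', 'Y'] (at root)
Step 2 (down 1): focus=W path=1 depth=1 children=['Q'] left=['F'] right=['Y'] parent=H
Step 3 (down 0): focus=Q path=1/0 depth=2 children=[] left=[] right=[] parent=W
Step 4 (set P): focus=P path=1/0 depth=2 children=[] left=[] right=[] parent=W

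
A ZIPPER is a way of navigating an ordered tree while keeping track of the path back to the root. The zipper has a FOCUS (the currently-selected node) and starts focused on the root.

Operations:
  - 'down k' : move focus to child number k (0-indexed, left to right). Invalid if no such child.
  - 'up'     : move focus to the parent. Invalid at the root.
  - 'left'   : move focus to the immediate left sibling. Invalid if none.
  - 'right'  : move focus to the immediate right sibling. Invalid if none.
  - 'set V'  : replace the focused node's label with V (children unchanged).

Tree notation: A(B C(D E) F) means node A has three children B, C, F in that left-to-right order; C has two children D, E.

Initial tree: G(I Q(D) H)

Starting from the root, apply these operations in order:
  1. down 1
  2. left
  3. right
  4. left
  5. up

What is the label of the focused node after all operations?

Step 1 (down 1): focus=Q path=1 depth=1 children=['D'] left=['I'] right=['H'] parent=G
Step 2 (left): focus=I path=0 depth=1 children=[] left=[] right=['Q', 'H'] parent=G
Step 3 (right): focus=Q path=1 depth=1 children=['D'] left=['I'] right=['H'] parent=G
Step 4 (left): focus=I path=0 depth=1 children=[] left=[] right=['Q', 'H'] parent=G
Step 5 (up): focus=G path=root depth=0 children=['I', 'Q', 'H'] (at root)

Answer: G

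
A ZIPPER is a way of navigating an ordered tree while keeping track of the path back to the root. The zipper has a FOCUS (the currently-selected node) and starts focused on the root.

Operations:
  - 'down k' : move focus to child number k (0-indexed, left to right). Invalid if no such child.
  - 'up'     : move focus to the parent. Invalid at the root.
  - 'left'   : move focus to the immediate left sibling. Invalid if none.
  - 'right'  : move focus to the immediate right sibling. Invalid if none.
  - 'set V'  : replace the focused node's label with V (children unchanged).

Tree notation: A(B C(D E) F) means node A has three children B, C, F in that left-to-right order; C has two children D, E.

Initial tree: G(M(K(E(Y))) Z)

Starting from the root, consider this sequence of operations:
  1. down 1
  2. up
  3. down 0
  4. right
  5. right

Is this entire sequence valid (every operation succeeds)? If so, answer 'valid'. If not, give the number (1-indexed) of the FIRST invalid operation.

Step 1 (down 1): focus=Z path=1 depth=1 children=[] left=['M'] right=[] parent=G
Step 2 (up): focus=G path=root depth=0 children=['M', 'Z'] (at root)
Step 3 (down 0): focus=M path=0 depth=1 children=['K'] left=[] right=['Z'] parent=G
Step 4 (right): focus=Z path=1 depth=1 children=[] left=['M'] right=[] parent=G
Step 5 (right): INVALID

Answer: 5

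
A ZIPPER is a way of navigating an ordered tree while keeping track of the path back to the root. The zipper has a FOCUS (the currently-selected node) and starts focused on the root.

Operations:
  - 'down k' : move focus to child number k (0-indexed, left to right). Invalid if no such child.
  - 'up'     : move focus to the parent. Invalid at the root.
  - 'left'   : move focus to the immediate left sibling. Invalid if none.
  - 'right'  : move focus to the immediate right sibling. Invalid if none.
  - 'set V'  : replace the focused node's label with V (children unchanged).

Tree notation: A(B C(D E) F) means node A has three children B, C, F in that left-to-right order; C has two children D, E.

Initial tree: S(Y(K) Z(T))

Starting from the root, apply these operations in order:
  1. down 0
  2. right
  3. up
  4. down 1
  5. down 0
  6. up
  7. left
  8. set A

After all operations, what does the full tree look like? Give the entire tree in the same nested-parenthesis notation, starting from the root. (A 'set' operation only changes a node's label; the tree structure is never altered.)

Answer: S(A(K) Z(T))

Derivation:
Step 1 (down 0): focus=Y path=0 depth=1 children=['K'] left=[] right=['Z'] parent=S
Step 2 (right): focus=Z path=1 depth=1 children=['T'] left=['Y'] right=[] parent=S
Step 3 (up): focus=S path=root depth=0 children=['Y', 'Z'] (at root)
Step 4 (down 1): focus=Z path=1 depth=1 children=['T'] left=['Y'] right=[] parent=S
Step 5 (down 0): focus=T path=1/0 depth=2 children=[] left=[] right=[] parent=Z
Step 6 (up): focus=Z path=1 depth=1 children=['T'] left=['Y'] right=[] parent=S
Step 7 (left): focus=Y path=0 depth=1 children=['K'] left=[] right=['Z'] parent=S
Step 8 (set A): focus=A path=0 depth=1 children=['K'] left=[] right=['Z'] parent=S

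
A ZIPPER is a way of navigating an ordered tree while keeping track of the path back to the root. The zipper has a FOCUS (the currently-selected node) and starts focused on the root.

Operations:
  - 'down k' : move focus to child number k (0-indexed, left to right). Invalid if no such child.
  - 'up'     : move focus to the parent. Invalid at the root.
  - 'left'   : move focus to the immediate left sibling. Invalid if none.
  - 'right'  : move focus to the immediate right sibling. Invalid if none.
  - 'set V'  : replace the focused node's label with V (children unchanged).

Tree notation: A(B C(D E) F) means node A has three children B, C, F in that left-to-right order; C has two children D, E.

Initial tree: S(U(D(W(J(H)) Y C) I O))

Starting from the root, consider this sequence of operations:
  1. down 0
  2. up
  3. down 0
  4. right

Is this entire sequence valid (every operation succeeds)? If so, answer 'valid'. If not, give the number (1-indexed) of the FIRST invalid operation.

Step 1 (down 0): focus=U path=0 depth=1 children=['D', 'I', 'O'] left=[] right=[] parent=S
Step 2 (up): focus=S path=root depth=0 children=['U'] (at root)
Step 3 (down 0): focus=U path=0 depth=1 children=['D', 'I', 'O'] left=[] right=[] parent=S
Step 4 (right): INVALID

Answer: 4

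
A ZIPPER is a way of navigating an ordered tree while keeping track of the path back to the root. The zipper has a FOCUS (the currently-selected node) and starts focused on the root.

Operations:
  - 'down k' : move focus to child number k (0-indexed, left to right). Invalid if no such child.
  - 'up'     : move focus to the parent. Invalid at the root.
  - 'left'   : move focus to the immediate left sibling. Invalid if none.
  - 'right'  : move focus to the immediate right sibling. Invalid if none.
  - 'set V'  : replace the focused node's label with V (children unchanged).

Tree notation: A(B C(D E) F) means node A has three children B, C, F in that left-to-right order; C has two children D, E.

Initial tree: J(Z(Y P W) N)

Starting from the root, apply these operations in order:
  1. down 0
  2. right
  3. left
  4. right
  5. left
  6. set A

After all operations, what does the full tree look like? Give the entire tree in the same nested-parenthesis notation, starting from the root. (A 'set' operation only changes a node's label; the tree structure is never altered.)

Answer: J(A(Y P W) N)

Derivation:
Step 1 (down 0): focus=Z path=0 depth=1 children=['Y', 'P', 'W'] left=[] right=['N'] parent=J
Step 2 (right): focus=N path=1 depth=1 children=[] left=['Z'] right=[] parent=J
Step 3 (left): focus=Z path=0 depth=1 children=['Y', 'P', 'W'] left=[] right=['N'] parent=J
Step 4 (right): focus=N path=1 depth=1 children=[] left=['Z'] right=[] parent=J
Step 5 (left): focus=Z path=0 depth=1 children=['Y', 'P', 'W'] left=[] right=['N'] parent=J
Step 6 (set A): focus=A path=0 depth=1 children=['Y', 'P', 'W'] left=[] right=['N'] parent=J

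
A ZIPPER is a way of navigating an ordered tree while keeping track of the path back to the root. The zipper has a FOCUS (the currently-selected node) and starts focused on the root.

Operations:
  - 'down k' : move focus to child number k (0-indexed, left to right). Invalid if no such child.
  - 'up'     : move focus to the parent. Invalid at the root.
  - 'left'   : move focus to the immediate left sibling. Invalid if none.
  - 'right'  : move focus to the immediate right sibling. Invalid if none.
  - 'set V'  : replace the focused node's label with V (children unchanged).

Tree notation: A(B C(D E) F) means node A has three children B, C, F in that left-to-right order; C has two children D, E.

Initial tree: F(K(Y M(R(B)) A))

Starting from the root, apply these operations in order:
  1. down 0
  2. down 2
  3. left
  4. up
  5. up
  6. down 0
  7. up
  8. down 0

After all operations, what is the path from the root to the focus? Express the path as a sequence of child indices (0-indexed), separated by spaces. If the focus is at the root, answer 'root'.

Answer: 0

Derivation:
Step 1 (down 0): focus=K path=0 depth=1 children=['Y', 'M', 'A'] left=[] right=[] parent=F
Step 2 (down 2): focus=A path=0/2 depth=2 children=[] left=['Y', 'M'] right=[] parent=K
Step 3 (left): focus=M path=0/1 depth=2 children=['R'] left=['Y'] right=['A'] parent=K
Step 4 (up): focus=K path=0 depth=1 children=['Y', 'M', 'A'] left=[] right=[] parent=F
Step 5 (up): focus=F path=root depth=0 children=['K'] (at root)
Step 6 (down 0): focus=K path=0 depth=1 children=['Y', 'M', 'A'] left=[] right=[] parent=F
Step 7 (up): focus=F path=root depth=0 children=['K'] (at root)
Step 8 (down 0): focus=K path=0 depth=1 children=['Y', 'M', 'A'] left=[] right=[] parent=F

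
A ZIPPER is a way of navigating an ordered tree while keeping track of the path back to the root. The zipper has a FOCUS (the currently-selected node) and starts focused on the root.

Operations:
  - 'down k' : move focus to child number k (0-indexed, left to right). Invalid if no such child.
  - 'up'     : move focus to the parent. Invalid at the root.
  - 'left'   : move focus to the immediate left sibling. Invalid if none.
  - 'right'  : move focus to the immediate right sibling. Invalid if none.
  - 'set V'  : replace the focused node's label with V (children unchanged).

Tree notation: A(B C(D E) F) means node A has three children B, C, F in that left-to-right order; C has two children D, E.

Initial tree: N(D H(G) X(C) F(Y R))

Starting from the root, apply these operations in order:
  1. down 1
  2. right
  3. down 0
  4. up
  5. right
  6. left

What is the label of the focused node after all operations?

Answer: X

Derivation:
Step 1 (down 1): focus=H path=1 depth=1 children=['G'] left=['D'] right=['X', 'F'] parent=N
Step 2 (right): focus=X path=2 depth=1 children=['C'] left=['D', 'H'] right=['F'] parent=N
Step 3 (down 0): focus=C path=2/0 depth=2 children=[] left=[] right=[] parent=X
Step 4 (up): focus=X path=2 depth=1 children=['C'] left=['D', 'H'] right=['F'] parent=N
Step 5 (right): focus=F path=3 depth=1 children=['Y', 'R'] left=['D', 'H', 'X'] right=[] parent=N
Step 6 (left): focus=X path=2 depth=1 children=['C'] left=['D', 'H'] right=['F'] parent=N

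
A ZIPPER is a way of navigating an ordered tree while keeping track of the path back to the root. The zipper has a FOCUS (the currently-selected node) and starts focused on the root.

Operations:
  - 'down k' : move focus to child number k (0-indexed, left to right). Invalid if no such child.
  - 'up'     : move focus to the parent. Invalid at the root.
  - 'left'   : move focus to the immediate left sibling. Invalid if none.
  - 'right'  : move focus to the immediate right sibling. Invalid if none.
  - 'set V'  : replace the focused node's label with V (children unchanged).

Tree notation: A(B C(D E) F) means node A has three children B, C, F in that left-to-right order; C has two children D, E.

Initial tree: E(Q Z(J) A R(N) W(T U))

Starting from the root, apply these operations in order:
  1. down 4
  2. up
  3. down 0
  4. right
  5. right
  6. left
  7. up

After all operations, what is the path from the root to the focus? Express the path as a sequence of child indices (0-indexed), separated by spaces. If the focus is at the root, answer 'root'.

Answer: root

Derivation:
Step 1 (down 4): focus=W path=4 depth=1 children=['T', 'U'] left=['Q', 'Z', 'A', 'R'] right=[] parent=E
Step 2 (up): focus=E path=root depth=0 children=['Q', 'Z', 'A', 'R', 'W'] (at root)
Step 3 (down 0): focus=Q path=0 depth=1 children=[] left=[] right=['Z', 'A', 'R', 'W'] parent=E
Step 4 (right): focus=Z path=1 depth=1 children=['J'] left=['Q'] right=['A', 'R', 'W'] parent=E
Step 5 (right): focus=A path=2 depth=1 children=[] left=['Q', 'Z'] right=['R', 'W'] parent=E
Step 6 (left): focus=Z path=1 depth=1 children=['J'] left=['Q'] right=['A', 'R', 'W'] parent=E
Step 7 (up): focus=E path=root depth=0 children=['Q', 'Z', 'A', 'R', 'W'] (at root)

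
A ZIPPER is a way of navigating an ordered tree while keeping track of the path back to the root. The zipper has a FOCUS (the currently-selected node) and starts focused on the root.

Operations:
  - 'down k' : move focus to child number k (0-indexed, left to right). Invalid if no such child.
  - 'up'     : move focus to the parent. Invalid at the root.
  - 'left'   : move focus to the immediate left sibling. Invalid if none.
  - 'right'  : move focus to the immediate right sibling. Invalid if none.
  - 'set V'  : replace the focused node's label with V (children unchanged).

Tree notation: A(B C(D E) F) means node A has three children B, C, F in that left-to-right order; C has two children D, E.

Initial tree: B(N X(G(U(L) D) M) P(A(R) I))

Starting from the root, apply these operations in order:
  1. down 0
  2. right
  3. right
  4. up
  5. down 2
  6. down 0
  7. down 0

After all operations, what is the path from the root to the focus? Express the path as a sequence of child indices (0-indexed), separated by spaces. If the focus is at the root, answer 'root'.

Step 1 (down 0): focus=N path=0 depth=1 children=[] left=[] right=['X', 'P'] parent=B
Step 2 (right): focus=X path=1 depth=1 children=['G', 'M'] left=['N'] right=['P'] parent=B
Step 3 (right): focus=P path=2 depth=1 children=['A', 'I'] left=['N', 'X'] right=[] parent=B
Step 4 (up): focus=B path=root depth=0 children=['N', 'X', 'P'] (at root)
Step 5 (down 2): focus=P path=2 depth=1 children=['A', 'I'] left=['N', 'X'] right=[] parent=B
Step 6 (down 0): focus=A path=2/0 depth=2 children=['R'] left=[] right=['I'] parent=P
Step 7 (down 0): focus=R path=2/0/0 depth=3 children=[] left=[] right=[] parent=A

Answer: 2 0 0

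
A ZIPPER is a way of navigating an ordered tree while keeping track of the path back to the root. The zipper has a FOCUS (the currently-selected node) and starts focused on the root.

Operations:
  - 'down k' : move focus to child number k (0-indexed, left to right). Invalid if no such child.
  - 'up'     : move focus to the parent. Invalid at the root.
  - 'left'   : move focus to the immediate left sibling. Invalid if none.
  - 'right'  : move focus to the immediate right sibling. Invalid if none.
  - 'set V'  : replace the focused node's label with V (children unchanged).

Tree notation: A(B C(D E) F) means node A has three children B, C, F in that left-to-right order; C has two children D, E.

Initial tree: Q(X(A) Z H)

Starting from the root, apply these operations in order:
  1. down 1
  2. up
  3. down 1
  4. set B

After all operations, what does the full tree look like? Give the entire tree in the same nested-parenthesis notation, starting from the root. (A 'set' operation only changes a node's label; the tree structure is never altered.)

Answer: Q(X(A) B H)

Derivation:
Step 1 (down 1): focus=Z path=1 depth=1 children=[] left=['X'] right=['H'] parent=Q
Step 2 (up): focus=Q path=root depth=0 children=['X', 'Z', 'H'] (at root)
Step 3 (down 1): focus=Z path=1 depth=1 children=[] left=['X'] right=['H'] parent=Q
Step 4 (set B): focus=B path=1 depth=1 children=[] left=['X'] right=['H'] parent=Q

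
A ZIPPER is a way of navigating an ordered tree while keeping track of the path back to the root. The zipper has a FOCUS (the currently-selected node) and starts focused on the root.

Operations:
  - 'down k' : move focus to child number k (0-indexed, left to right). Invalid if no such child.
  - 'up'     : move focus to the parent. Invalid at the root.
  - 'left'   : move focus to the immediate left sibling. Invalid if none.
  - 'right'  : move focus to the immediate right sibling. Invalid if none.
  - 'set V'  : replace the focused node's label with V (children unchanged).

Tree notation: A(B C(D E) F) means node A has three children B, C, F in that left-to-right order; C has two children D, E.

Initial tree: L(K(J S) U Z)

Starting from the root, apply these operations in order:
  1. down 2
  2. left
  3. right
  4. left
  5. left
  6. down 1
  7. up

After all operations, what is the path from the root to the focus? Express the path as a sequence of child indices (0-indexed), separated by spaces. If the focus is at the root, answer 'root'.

Answer: 0

Derivation:
Step 1 (down 2): focus=Z path=2 depth=1 children=[] left=['K', 'U'] right=[] parent=L
Step 2 (left): focus=U path=1 depth=1 children=[] left=['K'] right=['Z'] parent=L
Step 3 (right): focus=Z path=2 depth=1 children=[] left=['K', 'U'] right=[] parent=L
Step 4 (left): focus=U path=1 depth=1 children=[] left=['K'] right=['Z'] parent=L
Step 5 (left): focus=K path=0 depth=1 children=['J', 'S'] left=[] right=['U', 'Z'] parent=L
Step 6 (down 1): focus=S path=0/1 depth=2 children=[] left=['J'] right=[] parent=K
Step 7 (up): focus=K path=0 depth=1 children=['J', 'S'] left=[] right=['U', 'Z'] parent=L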